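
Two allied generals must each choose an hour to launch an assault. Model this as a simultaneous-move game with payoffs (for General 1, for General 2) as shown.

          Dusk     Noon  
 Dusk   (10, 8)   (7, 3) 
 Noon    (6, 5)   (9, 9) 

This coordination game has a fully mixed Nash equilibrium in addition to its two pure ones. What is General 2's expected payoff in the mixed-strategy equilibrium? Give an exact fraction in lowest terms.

19/3

General 1 mixes with probability p on Dusk, chosen so General 2 is indifferent: 8p + 5(1−p) = 3p + 9(1−p) gives p = 4/9.
General 2's expected payoff is 8·4/9 + 5·5/9 = 19/3.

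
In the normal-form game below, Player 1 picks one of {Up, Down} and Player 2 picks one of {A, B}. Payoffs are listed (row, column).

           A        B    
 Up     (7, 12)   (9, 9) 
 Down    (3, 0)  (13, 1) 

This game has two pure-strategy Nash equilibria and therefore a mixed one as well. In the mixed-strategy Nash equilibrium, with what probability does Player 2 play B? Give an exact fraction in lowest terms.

1/2

Player 2's mix q on A must make Player 1 indifferent between Up and Down.
Player 1's payoff from Up: 7q + 9(1−q). From Down: 3q + 13(1−q).
Set equal: 4q = 4(1−q) → q = 4/8 = 1/2.
Probability on B is 1 − 1/2 = 1/2.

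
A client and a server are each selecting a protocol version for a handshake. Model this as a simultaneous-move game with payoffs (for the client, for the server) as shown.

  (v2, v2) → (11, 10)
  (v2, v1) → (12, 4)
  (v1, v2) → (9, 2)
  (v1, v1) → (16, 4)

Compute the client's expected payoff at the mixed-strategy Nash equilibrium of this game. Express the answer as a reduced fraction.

The server mixes with probability q on v2, chosen so the client is indifferent: 11q + 12(1−q) = 9q + 16(1−q) gives q = 2/3.
The client's expected payoff (from either row, since indifferent) is 11·2/3 + 12·1/3 = 34/3.

34/3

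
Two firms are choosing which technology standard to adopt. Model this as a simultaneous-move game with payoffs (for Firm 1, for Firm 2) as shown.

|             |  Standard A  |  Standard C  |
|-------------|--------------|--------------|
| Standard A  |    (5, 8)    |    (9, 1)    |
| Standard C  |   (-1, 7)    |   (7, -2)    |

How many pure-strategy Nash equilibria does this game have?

1

Both Standard A: Firm 1 gets 5 (best alternative -1); Firm 2 gets 8 (best alternative 1). Neither deviates — NE.
Both Standard C is not a NE: Firm 1 would switch to Standard A (9 > 7).
No other cell survives both best-response checks, so there is 1 pure NE.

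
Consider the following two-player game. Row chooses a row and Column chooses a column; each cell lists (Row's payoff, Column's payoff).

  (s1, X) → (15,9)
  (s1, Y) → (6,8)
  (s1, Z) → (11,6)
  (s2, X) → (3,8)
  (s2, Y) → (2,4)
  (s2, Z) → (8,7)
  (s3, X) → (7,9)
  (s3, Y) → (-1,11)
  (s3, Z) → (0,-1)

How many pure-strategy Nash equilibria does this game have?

1

(s1, X): Row gets 15 (best alternative 7); Column gets 9 (best alternative 8). Neither deviates — NE.
(s3, Z) is not a NE: Row would switch to s1 (11 > 0).
No other cell survives both best-response checks, so there is 1 pure NE.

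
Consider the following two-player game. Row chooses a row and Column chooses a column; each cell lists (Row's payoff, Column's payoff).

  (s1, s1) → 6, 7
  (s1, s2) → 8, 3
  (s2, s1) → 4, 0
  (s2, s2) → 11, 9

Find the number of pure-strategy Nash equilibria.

Both s1: Row gets 6 (best alternative 4); Column gets 7 (best alternative 3). Neither deviates — NE.
Both s2: Row gets 11 (best alternative 8); Column gets 9 (best alternative 0). Neither deviates — NE.
(s1, s2) is not a NE: Row would switch to s2 (11 > 8).
No other cell survives both best-response checks, so there are 2 pure NE.

2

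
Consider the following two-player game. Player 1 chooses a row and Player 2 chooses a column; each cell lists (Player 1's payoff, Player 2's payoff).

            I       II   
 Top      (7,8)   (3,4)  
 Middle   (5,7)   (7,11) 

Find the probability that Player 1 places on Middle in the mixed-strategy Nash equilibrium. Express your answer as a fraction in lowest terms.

Player 1's mix p on Top must make Player 2 indifferent between I and II.
Player 2's payoff from I: 8p + 7(1−p). From II: 4p + 11(1−p).
Set equal: 4p = 4(1−p) → p = 4/8 = 1/2.
Probability on Middle is 1 − 1/2 = 1/2.

1/2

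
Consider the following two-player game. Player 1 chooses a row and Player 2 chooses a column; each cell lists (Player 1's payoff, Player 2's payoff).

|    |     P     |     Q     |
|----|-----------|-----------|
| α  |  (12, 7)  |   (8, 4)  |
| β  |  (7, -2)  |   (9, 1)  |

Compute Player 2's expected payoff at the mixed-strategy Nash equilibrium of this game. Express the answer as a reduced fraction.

Player 1 mixes with probability p on α, chosen so Player 2 is indifferent: 7p + (-2)(1−p) = 4p + 1(1−p) gives p = 1/2.
Player 2's expected payoff is 7·1/2 + (-2)·1/2 = 5/2.

5/2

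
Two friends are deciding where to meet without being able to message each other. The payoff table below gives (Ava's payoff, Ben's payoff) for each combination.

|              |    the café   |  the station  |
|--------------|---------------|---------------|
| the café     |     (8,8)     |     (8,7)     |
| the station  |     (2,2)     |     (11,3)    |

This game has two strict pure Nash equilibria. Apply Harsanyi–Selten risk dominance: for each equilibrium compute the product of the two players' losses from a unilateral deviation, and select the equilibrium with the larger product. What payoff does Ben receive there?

8

At both the café: Ava loses 8 − 2 = 6 by deviating; Ben loses 8 − 7 = 1. Product = 6·1 = 6.
At both the station: Ava loses 11 − 8 = 3 by deviating; Ben loses 3 − 2 = 1. Product = 3·1 = 3.
6 > 3, so both the café is risk-dominant. Ben's payoff there is 8.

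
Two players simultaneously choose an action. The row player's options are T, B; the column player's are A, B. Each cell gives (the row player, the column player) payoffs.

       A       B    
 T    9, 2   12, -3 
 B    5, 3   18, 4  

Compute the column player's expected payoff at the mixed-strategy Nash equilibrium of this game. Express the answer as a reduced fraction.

17/6

The row player mixes with probability p on T, chosen so the column player is indifferent: 2p + 3(1−p) = (-3)p + 4(1−p) gives p = 1/6.
The column player's expected payoff is 2·1/6 + 3·5/6 = 17/6.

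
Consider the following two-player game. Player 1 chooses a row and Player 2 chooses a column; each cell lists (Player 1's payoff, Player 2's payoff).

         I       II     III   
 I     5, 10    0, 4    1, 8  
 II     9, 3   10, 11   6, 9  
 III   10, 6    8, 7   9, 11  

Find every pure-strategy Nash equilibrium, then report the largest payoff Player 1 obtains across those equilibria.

10

Both II is a pure NE (Player 1: 10 ≥ 8; Player 2: 11 ≥ 9). Player 1 gets 10.
Both III is a pure NE (Player 1: 9 ≥ 6; Player 2: 11 ≥ 7). Player 1 gets 9.
Every other cell has a profitable deviation for at least one player. Highest of {10, 9} is 10.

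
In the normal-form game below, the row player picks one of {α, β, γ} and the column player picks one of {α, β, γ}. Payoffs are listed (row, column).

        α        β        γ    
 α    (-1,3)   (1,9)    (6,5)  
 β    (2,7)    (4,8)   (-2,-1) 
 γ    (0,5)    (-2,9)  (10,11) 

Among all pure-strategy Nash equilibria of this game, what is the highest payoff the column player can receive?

Both β is a pure NE (the row player: 4 ≥ 1; the column player: 8 ≥ 7). The column player gets 8.
Both γ is a pure NE (the row player: 10 ≥ 6; the column player: 11 ≥ 9). The column player gets 11.
Every other cell has a profitable deviation for at least one player. Highest of {8, 11} is 11.

11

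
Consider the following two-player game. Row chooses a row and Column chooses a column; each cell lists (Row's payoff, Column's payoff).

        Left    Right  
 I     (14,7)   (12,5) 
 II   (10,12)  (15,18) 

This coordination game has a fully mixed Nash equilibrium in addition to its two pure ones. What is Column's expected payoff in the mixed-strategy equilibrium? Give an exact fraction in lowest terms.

Row mixes with probability p on I, chosen so Column is indifferent: 7p + 12(1−p) = 5p + 18(1−p) gives p = 3/4.
Column's expected payoff is 7·3/4 + 12·1/4 = 33/4.

33/4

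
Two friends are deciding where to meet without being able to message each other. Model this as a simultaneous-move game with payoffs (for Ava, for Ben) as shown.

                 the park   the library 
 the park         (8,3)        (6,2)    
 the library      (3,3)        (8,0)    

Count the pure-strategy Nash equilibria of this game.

Both the park: Ava gets 8 (best alternative 3); Ben gets 3 (best alternative 2). Neither deviates — NE.
Both the library is not a NE: Ben would switch to the park (3 > 0).
No other cell survives both best-response checks, so there is 1 pure NE.

1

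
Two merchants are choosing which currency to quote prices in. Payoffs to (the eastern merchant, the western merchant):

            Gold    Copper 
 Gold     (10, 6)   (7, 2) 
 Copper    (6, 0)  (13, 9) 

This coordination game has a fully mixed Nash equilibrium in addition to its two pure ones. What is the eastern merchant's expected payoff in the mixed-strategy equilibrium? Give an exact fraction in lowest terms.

The western merchant mixes with probability q on Gold, chosen so the eastern merchant is indifferent: 10q + 7(1−q) = 6q + 13(1−q) gives q = 3/5.
The eastern merchant's expected payoff (from either row, since indifferent) is 10·3/5 + 7·2/5 = 44/5.

44/5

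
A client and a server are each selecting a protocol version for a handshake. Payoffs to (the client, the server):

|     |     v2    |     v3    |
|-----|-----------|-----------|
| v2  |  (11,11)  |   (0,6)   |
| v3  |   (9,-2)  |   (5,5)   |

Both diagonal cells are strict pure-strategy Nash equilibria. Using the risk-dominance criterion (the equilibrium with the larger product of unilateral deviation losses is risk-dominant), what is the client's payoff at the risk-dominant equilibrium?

5

At both v2: the client loses 11 − 9 = 2 by deviating; the server loses 11 − 6 = 5. Product = 2·5 = 10.
At both v3: the client loses 5 − 0 = 5 by deviating; the server loses 5 − (-2) = 7. Product = 5·7 = 35.
35 > 10, so both v3 is risk-dominant. The client's payoff there is 5.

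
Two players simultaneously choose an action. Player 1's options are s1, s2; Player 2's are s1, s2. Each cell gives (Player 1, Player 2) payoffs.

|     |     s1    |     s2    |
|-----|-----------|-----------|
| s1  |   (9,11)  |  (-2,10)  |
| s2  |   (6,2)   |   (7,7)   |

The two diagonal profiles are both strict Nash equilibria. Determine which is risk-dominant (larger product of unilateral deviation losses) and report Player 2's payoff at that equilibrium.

7

At both s1: Player 1 loses 9 − 6 = 3 by deviating; Player 2 loses 11 − 10 = 1. Product = 3·1 = 3.
At both s2: Player 1 loses 7 − (-2) = 9 by deviating; Player 2 loses 7 − 2 = 5. Product = 9·5 = 45.
45 > 3, so both s2 is risk-dominant. Player 2's payoff there is 7.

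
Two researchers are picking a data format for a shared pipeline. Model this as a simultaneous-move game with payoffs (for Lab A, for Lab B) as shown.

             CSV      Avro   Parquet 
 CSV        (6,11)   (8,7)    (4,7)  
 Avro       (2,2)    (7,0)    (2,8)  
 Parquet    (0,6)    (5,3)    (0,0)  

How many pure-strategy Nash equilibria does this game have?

1

Both CSV: Lab A gets 6 (best alternative 2); Lab B gets 11 (best alternative 7). Neither deviates — NE.
Both Avro is not a NE: Lab A would switch to CSV (8 > 7).
No other cell survives both best-response checks, so there is 1 pure NE.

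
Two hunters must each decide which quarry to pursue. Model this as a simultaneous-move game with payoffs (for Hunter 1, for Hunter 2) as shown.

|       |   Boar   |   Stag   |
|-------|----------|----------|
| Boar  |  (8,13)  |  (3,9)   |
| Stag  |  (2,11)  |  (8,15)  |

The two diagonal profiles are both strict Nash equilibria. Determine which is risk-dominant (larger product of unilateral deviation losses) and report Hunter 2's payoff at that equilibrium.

At both Boar: Hunter 1 loses 8 − 2 = 6 by deviating; Hunter 2 loses 13 − 9 = 4. Product = 6·4 = 24.
At both Stag: Hunter 1 loses 8 − 3 = 5 by deviating; Hunter 2 loses 15 − 11 = 4. Product = 5·4 = 20.
24 > 20, so both Boar is risk-dominant. Hunter 2's payoff there is 13.

13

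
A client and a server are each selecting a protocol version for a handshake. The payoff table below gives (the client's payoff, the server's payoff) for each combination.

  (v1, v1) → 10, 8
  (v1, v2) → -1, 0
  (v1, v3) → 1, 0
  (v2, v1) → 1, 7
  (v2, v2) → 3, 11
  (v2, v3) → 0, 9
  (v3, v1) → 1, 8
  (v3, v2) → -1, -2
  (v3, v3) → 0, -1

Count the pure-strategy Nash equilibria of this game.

2

Both v1: the client gets 10 (best alternative 1); the server gets 8 (best alternative 0). Neither deviates — NE.
Both v2: the client gets 3 (best alternative -1); the server gets 11 (best alternative 9). Neither deviates — NE.
Both v3 is not a NE: the client would switch to v1 (1 > 0).
No other cell survives both best-response checks, so there are 2 pure NE.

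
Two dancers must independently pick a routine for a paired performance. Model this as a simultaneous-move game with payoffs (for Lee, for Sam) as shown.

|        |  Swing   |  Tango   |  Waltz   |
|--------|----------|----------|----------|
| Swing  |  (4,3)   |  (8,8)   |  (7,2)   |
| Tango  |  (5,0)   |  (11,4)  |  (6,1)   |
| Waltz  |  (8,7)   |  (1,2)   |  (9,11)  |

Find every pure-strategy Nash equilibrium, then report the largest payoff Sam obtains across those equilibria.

11

Both Tango is a pure NE (Lee: 11 ≥ 8; Sam: 4 ≥ 1). Sam gets 4.
Both Waltz is a pure NE (Lee: 9 ≥ 7; Sam: 11 ≥ 7). Sam gets 11.
Every other cell has a profitable deviation for at least one player. Highest of {4, 11} is 11.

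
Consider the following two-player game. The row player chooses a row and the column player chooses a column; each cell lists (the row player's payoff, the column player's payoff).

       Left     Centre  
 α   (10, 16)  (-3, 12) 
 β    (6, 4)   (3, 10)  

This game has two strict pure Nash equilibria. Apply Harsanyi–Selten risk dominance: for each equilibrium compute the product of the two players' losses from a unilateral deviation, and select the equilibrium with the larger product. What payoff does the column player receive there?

At (α, Left): the row player loses 10 − 6 = 4 by deviating; the column player loses 16 − 12 = 4. Product = 4·4 = 16.
At (β, Centre): the row player loses 3 − (-3) = 6 by deviating; the column player loses 10 − 4 = 6. Product = 6·6 = 36.
36 > 16, so (β, Centre) is risk-dominant. The column player's payoff there is 10.

10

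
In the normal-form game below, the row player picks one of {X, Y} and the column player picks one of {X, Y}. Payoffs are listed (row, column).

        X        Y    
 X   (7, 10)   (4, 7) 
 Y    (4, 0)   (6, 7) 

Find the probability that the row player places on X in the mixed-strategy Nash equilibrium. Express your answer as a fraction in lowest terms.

7/10

The row player's mix p on X must make the column player indifferent between X and Y.
The column player's payoff from X: 10p + 0(1−p). From Y: 7p + 7(1−p).
Set equal: 3p = 7(1−p) → p = 7/10.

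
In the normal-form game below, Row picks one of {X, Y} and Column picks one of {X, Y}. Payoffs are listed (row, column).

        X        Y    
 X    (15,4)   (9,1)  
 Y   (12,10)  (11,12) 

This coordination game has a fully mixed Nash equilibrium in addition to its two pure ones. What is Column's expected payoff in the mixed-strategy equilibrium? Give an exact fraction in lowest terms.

38/5

Row mixes with probability p on X, chosen so Column is indifferent: 4p + 10(1−p) = 1p + 12(1−p) gives p = 2/5.
Column's expected payoff is 4·2/5 + 10·3/5 = 38/5.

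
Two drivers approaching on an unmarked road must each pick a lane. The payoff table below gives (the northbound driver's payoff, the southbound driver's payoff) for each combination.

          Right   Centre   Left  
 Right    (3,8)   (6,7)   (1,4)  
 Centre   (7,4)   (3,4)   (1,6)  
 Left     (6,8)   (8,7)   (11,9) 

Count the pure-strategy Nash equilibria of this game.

1

Both Left: the northbound driver gets 11 (best alternative 1); the southbound driver gets 9 (best alternative 8). Neither deviates — NE.
Both Centre is not a NE: the northbound driver would switch to Left (8 > 3).
No other cell survives both best-response checks, so there is 1 pure NE.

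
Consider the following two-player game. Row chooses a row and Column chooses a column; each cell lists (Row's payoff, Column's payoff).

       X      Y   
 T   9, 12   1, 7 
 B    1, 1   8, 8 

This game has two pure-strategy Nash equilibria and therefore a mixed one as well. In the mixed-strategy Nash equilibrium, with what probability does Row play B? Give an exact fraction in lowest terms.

Row's mix p on T must make Column indifferent between X and Y.
Column's payoff from X: 12p + 1(1−p). From Y: 7p + 8(1−p).
Set equal: 5p = 7(1−p) → p = 7/12.
Probability on B is 1 − 7/12 = 5/12.

5/12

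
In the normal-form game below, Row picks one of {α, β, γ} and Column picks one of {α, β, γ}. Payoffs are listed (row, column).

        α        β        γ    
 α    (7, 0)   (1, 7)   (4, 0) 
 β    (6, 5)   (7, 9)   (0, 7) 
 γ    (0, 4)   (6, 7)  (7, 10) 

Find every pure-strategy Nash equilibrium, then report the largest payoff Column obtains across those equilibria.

10

Both β is a pure NE (Row: 7 ≥ 6; Column: 9 ≥ 7). Column gets 9.
Both γ is a pure NE (Row: 7 ≥ 4; Column: 10 ≥ 7). Column gets 10.
Every other cell has a profitable deviation for at least one player. Highest of {9, 10} is 10.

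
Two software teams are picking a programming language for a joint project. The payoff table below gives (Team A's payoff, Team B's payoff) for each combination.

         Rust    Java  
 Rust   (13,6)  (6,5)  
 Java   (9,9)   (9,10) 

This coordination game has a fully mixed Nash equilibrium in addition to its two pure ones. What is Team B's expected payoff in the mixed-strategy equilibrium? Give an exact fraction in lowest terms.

15/2

Team A mixes with probability p on Rust, chosen so Team B is indifferent: 6p + 9(1−p) = 5p + 10(1−p) gives p = 1/2.
Team B's expected payoff is 6·1/2 + 9·1/2 = 15/2.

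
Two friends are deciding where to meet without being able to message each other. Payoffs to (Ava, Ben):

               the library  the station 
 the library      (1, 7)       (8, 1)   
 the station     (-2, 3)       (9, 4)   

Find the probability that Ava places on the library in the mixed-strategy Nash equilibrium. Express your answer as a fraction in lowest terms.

Ava's mix p on the library must make Ben indifferent between the library and the station.
Ben's payoff from the library: 7p + 3(1−p). From the station: 1p + 4(1−p).
Set equal: 6p = 1(1−p) → p = 1/7.

1/7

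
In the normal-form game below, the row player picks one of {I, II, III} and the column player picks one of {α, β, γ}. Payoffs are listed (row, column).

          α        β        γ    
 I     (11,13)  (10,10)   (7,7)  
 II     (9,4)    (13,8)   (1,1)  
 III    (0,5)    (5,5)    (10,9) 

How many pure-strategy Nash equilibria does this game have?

(I, α): the row player gets 11 (best alternative 9); the column player gets 13 (best alternative 10). Neither deviates — NE.
(II, β): the row player gets 13 (best alternative 10); the column player gets 8 (best alternative 4). Neither deviates — NE.
(III, γ): the row player gets 10 (best alternative 7); the column player gets 9 (best alternative 5). Neither deviates — NE.
(II, α) is not a NE: the row player would switch to I (11 > 9).
No other cell survives both best-response checks, so there are 3 pure NE.

3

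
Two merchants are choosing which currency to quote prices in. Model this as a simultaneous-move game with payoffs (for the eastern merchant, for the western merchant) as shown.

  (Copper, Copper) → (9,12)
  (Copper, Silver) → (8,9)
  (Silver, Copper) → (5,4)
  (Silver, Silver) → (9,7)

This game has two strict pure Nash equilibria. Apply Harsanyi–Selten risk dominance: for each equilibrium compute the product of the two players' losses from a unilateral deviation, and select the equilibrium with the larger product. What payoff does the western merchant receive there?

12

At both Copper: the eastern merchant loses 9 − 5 = 4 by deviating; the western merchant loses 12 − 9 = 3. Product = 4·3 = 12.
At both Silver: the eastern merchant loses 9 − 8 = 1 by deviating; the western merchant loses 7 − 4 = 3. Product = 1·3 = 3.
12 > 3, so both Copper is risk-dominant. The western merchant's payoff there is 12.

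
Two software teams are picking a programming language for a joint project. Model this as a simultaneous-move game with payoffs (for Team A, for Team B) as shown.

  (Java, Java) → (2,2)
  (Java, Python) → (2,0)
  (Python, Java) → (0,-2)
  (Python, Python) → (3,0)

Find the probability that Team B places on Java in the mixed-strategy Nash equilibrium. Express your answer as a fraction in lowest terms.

Team B's mix q on Java must make Team A indifferent between Java and Python.
Team A's payoff from Java: 2q + 2(1−q). From Python: 0q + 3(1−q).
Set equal: 2q = 1(1−q) → q = 1/3.

1/3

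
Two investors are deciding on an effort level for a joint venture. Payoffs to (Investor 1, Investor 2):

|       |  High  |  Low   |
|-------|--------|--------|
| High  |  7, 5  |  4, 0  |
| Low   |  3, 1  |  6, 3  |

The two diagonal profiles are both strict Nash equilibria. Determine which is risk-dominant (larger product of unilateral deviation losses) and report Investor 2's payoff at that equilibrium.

At both High: Investor 1 loses 7 − 3 = 4 by deviating; Investor 2 loses 5 − 0 = 5. Product = 4·5 = 20.
At both Low: Investor 1 loses 6 − 4 = 2 by deviating; Investor 2 loses 3 − 1 = 2. Product = 2·2 = 4.
20 > 4, so both High is risk-dominant. Investor 2's payoff there is 5.

5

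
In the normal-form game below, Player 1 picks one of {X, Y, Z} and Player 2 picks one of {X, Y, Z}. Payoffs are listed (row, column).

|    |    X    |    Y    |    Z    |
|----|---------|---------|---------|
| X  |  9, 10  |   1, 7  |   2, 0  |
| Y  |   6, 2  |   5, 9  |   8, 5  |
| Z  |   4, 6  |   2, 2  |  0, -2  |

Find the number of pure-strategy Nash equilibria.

Both X: Player 1 gets 9 (best alternative 6); Player 2 gets 10 (best alternative 7). Neither deviates — NE.
Both Y: Player 1 gets 5 (best alternative 2); Player 2 gets 9 (best alternative 5). Neither deviates — NE.
Both Z is not a NE: Player 1 would switch to Y (8 > 0).
No other cell survives both best-response checks, so there are 2 pure NE.

2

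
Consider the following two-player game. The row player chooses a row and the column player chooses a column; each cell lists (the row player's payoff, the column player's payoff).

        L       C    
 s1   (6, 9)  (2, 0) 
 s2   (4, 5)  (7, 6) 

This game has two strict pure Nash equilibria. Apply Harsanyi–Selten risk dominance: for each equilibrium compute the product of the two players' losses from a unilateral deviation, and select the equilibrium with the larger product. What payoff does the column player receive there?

9

At (s1, L): the row player loses 6 − 4 = 2 by deviating; the column player loses 9 − 0 = 9. Product = 2·9 = 18.
At (s2, C): the row player loses 7 − 2 = 5 by deviating; the column player loses 6 − 5 = 1. Product = 5·1 = 5.
18 > 5, so (s1, L) is risk-dominant. The column player's payoff there is 9.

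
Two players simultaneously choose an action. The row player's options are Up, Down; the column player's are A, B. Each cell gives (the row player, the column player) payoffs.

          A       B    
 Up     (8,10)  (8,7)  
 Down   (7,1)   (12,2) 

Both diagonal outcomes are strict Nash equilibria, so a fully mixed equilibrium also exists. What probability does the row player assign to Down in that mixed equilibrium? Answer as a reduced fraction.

3/4

The row player's mix p on Up must make the column player indifferent between A and B.
The column player's payoff from A: 10p + 1(1−p). From B: 7p + 2(1−p).
Set equal: 3p = 1(1−p) → p = 1/4.
Probability on Down is 1 − 1/4 = 3/4.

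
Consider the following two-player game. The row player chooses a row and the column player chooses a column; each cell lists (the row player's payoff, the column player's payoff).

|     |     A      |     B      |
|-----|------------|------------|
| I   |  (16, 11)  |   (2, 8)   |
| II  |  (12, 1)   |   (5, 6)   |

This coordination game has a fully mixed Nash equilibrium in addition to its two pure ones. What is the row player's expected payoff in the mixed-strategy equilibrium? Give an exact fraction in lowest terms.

The column player mixes with probability q on A, chosen so the row player is indifferent: 16q + 2(1−q) = 12q + 5(1−q) gives q = 3/7.
The row player's expected payoff (from either row, since indifferent) is 16·3/7 + 2·4/7 = 8.

8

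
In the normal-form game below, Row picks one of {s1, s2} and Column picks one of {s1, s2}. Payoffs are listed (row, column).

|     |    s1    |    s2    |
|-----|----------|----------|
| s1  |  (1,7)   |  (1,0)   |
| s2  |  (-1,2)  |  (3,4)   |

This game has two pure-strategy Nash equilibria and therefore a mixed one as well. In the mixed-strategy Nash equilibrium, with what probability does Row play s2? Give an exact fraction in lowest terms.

7/9

Row's mix p on s1 must make Column indifferent between s1 and s2.
Column's payoff from s1: 7p + 2(1−p). From s2: 0p + 4(1−p).
Set equal: 7p = 2(1−p) → p = 2/9.
Probability on s2 is 1 − 2/9 = 7/9.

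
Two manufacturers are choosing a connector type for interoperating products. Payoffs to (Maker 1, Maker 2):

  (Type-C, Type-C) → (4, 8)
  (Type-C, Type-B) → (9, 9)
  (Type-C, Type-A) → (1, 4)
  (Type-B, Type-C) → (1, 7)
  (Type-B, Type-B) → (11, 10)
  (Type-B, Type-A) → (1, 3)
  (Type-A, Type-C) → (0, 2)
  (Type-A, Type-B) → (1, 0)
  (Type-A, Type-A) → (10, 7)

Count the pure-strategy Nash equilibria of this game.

2

Both Type-B: Maker 1 gets 11 (best alternative 9); Maker 2 gets 10 (best alternative 7). Neither deviates — NE.
Both Type-A: Maker 1 gets 10 (best alternative 1); Maker 2 gets 7 (best alternative 2). Neither deviates — NE.
Both Type-C is not a NE: Maker 2 would switch to Type-B (9 > 8).
No other cell survives both best-response checks, so there are 2 pure NE.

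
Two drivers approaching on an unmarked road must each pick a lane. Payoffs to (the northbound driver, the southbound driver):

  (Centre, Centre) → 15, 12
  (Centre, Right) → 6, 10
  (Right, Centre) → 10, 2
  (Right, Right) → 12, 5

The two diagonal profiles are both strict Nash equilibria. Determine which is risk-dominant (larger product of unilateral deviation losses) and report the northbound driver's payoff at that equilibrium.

12

At both Centre: the northbound driver loses 15 − 10 = 5 by deviating; the southbound driver loses 12 − 10 = 2. Product = 5·2 = 10.
At both Right: the northbound driver loses 12 − 6 = 6 by deviating; the southbound driver loses 5 − 2 = 3. Product = 6·3 = 18.
18 > 10, so both Right is risk-dominant. The northbound driver's payoff there is 12.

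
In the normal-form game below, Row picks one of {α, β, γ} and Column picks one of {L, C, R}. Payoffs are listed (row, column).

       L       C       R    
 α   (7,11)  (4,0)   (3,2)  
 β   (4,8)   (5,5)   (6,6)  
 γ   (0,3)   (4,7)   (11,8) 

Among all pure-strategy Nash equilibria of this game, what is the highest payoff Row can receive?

(α, L) is a pure NE (Row: 7 ≥ 4; Column: 11 ≥ 2). Row gets 7.
(γ, R) is a pure NE (Row: 11 ≥ 6; Column: 8 ≥ 7). Row gets 11.
Every other cell has a profitable deviation for at least one player. Highest of {7, 11} is 11.

11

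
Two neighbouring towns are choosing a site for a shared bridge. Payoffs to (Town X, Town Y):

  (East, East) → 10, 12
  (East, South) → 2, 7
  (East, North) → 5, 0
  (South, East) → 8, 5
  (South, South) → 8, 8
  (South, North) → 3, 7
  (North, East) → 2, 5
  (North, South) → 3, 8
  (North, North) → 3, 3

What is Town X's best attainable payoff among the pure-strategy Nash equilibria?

Both East is a pure NE (Town X: 10 ≥ 8; Town Y: 12 ≥ 7). Town X gets 10.
Both South is a pure NE (Town X: 8 ≥ 3; Town Y: 8 ≥ 7). Town X gets 8.
Every other cell has a profitable deviation for at least one player. Highest of {10, 8} is 10.

10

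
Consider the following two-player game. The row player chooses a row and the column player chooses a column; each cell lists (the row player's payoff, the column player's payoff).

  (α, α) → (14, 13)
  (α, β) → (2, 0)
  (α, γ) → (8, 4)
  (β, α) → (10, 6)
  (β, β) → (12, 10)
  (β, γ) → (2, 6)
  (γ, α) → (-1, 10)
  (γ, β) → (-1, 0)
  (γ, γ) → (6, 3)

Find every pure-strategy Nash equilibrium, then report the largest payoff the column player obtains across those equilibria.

Both α is a pure NE (the row player: 14 ≥ 10; the column player: 13 ≥ 4). The column player gets 13.
Both β is a pure NE (the row player: 12 ≥ 2; the column player: 10 ≥ 6). The column player gets 10.
Every other cell has a profitable deviation for at least one player. Highest of {13, 10} is 13.

13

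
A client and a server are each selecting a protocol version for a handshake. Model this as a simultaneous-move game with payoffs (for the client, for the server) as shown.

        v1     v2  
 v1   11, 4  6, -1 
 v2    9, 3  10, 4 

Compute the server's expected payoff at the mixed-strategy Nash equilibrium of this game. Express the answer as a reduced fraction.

The client mixes with probability p on v1, chosen so the server is indifferent: 4p + 3(1−p) = (-1)p + 4(1−p) gives p = 1/6.
The server's expected payoff is 4·1/6 + 3·5/6 = 19/6.

19/6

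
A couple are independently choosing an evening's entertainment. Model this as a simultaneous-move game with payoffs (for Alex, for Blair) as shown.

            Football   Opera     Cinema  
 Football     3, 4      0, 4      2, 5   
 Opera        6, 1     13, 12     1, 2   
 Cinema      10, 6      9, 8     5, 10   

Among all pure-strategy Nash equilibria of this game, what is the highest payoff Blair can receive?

Both Opera is a pure NE (Alex: 13 ≥ 9; Blair: 12 ≥ 2). Blair gets 12.
Both Cinema is a pure NE (Alex: 5 ≥ 2; Blair: 10 ≥ 8). Blair gets 10.
Every other cell has a profitable deviation for at least one player. Highest of {12, 10} is 12.

12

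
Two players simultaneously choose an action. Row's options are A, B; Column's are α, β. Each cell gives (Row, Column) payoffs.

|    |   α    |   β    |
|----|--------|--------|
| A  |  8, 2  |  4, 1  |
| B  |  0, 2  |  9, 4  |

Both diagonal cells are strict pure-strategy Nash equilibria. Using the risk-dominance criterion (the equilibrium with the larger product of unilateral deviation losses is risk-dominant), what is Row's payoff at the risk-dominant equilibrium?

9

At (A, α): Row loses 8 − 0 = 8 by deviating; Column loses 2 − 1 = 1. Product = 8·1 = 8.
At (B, β): Row loses 9 − 4 = 5 by deviating; Column loses 4 − 2 = 2. Product = 5·2 = 10.
10 > 8, so (B, β) is risk-dominant. Row's payoff there is 9.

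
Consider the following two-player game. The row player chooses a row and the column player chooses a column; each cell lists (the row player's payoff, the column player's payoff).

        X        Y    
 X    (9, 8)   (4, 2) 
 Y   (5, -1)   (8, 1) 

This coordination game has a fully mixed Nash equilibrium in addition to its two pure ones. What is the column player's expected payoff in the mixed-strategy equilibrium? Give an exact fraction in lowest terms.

The row player mixes with probability p on X, chosen so the column player is indifferent: 8p + (-1)(1−p) = 2p + 1(1−p) gives p = 1/4.
The column player's expected payoff is 8·1/4 + (-1)·3/4 = 5/4.

5/4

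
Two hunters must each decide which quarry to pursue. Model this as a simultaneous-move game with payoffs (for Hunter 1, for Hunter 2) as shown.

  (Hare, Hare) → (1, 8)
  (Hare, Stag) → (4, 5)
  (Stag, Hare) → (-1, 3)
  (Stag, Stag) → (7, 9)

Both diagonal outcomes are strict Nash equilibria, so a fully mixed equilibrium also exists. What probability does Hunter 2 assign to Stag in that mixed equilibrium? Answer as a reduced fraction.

2/5

Hunter 2's mix q on Hare must make Hunter 1 indifferent between Hare and Stag.
Hunter 1's payoff from Hare: 1q + 4(1−q). From Stag: (-1)q + 7(1−q).
Set equal: 2q = 3(1−q) → q = 3/5.
Probability on Stag is 1 − 3/5 = 2/5.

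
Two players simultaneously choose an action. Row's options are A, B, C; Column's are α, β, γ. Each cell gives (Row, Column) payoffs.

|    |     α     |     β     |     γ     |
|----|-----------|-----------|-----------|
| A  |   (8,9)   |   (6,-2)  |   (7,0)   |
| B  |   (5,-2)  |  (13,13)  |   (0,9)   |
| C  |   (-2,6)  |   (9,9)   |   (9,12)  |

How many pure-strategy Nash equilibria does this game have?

(A, α): Row gets 8 (best alternative 5); Column gets 9 (best alternative 0). Neither deviates — NE.
(B, β): Row gets 13 (best alternative 9); Column gets 13 (best alternative 9). Neither deviates — NE.
(C, γ): Row gets 9 (best alternative 7); Column gets 12 (best alternative 9). Neither deviates — NE.
(B, γ) is not a NE: Row would switch to C (9 > 0).
No other cell survives both best-response checks, so there are 3 pure NE.

3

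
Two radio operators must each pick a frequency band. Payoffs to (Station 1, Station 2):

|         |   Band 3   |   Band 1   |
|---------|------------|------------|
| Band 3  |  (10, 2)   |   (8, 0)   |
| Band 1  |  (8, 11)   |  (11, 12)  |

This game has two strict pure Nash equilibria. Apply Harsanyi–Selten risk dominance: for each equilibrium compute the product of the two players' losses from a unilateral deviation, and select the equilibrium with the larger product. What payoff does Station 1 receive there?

At both Band 3: Station 1 loses 10 − 8 = 2 by deviating; Station 2 loses 2 − 0 = 2. Product = 2·2 = 4.
At both Band 1: Station 1 loses 11 − 8 = 3 by deviating; Station 2 loses 12 − 11 = 1. Product = 3·1 = 3.
4 > 3, so both Band 3 is risk-dominant. Station 1's payoff there is 10.

10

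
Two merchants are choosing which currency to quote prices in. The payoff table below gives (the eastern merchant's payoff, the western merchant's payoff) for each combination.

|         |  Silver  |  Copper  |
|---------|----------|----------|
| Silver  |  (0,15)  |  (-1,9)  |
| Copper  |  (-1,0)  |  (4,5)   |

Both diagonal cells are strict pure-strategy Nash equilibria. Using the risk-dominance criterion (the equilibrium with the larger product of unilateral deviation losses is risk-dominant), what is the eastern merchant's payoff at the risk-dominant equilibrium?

At both Silver: the eastern merchant loses 0 − (-1) = 1 by deviating; the western merchant loses 15 − 9 = 6. Product = 1·6 = 6.
At both Copper: the eastern merchant loses 4 − (-1) = 5 by deviating; the western merchant loses 5 − 0 = 5. Product = 5·5 = 25.
25 > 6, so both Copper is risk-dominant. The eastern merchant's payoff there is 4.

4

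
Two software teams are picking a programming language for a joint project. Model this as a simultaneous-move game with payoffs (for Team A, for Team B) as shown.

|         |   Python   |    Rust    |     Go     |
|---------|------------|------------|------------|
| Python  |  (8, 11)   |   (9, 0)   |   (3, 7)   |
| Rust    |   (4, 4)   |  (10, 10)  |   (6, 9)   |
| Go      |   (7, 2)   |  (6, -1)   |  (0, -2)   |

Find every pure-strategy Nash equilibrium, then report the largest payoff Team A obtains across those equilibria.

Both Python is a pure NE (Team A: 8 ≥ 7; Team B: 11 ≥ 7). Team A gets 8.
Both Rust is a pure NE (Team A: 10 ≥ 9; Team B: 10 ≥ 9). Team A gets 10.
Every other cell has a profitable deviation for at least one player. Highest of {8, 10} is 10.

10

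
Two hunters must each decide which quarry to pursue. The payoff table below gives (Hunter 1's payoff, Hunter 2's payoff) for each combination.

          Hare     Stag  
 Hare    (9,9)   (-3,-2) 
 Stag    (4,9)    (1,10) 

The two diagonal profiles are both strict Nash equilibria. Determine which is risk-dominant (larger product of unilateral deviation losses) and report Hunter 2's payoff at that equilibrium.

At both Hare: Hunter 1 loses 9 − 4 = 5 by deviating; Hunter 2 loses 9 − (-2) = 11. Product = 5·11 = 55.
At both Stag: Hunter 1 loses 1 − (-3) = 4 by deviating; Hunter 2 loses 10 − 9 = 1. Product = 4·1 = 4.
55 > 4, so both Hare is risk-dominant. Hunter 2's payoff there is 9.

9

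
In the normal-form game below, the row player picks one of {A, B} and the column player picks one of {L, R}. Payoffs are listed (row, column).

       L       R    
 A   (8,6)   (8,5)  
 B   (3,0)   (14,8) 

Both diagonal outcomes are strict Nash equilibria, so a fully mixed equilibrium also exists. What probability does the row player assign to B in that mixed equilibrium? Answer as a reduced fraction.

The row player's mix p on A must make the column player indifferent between L and R.
The column player's payoff from L: 6p + 0(1−p). From R: 5p + 8(1−p).
Set equal: 1p = 8(1−p) → p = 8/9.
Probability on B is 1 − 8/9 = 1/9.

1/9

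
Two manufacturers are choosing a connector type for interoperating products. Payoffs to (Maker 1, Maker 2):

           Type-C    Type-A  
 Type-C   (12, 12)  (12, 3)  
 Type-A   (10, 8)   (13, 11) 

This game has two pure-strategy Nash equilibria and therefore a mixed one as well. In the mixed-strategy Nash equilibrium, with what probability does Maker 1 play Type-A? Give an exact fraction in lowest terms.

3/4

Maker 1's mix p on Type-C must make Maker 2 indifferent between Type-C and Type-A.
Maker 2's payoff from Type-C: 12p + 8(1−p). From Type-A: 3p + 11(1−p).
Set equal: 9p = 3(1−p) → p = 3/12 = 1/4.
Probability on Type-A is 1 − 1/4 = 3/4.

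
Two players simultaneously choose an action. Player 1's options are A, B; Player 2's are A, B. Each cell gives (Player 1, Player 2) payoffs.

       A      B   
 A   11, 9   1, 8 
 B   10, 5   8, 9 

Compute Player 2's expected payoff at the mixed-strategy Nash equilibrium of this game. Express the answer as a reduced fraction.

Player 1 mixes with probability p on A, chosen so Player 2 is indifferent: 9p + 5(1−p) = 8p + 9(1−p) gives p = 4/5.
Player 2's expected payoff is 9·4/5 + 5·1/5 = 41/5.

41/5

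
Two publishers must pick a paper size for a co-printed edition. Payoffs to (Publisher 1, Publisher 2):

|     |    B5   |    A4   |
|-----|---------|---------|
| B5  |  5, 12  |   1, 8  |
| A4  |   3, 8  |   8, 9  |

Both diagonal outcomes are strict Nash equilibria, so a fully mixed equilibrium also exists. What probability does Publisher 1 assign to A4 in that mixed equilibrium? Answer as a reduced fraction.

4/5

Publisher 1's mix p on B5 must make Publisher 2 indifferent between B5 and A4.
Publisher 2's payoff from B5: 12p + 8(1−p). From A4: 8p + 9(1−p).
Set equal: 4p = 1(1−p) → p = 1/5.
Probability on A4 is 1 − 1/5 = 4/5.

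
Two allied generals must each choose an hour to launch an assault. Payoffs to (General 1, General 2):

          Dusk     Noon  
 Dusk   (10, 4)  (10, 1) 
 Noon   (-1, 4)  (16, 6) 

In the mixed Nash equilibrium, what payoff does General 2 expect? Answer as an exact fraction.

General 1 mixes with probability p on Dusk, chosen so General 2 is indifferent: 4p + 4(1−p) = 1p + 6(1−p) gives p = 2/5.
General 2's expected payoff is 4·2/5 + 4·3/5 = 4.

4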